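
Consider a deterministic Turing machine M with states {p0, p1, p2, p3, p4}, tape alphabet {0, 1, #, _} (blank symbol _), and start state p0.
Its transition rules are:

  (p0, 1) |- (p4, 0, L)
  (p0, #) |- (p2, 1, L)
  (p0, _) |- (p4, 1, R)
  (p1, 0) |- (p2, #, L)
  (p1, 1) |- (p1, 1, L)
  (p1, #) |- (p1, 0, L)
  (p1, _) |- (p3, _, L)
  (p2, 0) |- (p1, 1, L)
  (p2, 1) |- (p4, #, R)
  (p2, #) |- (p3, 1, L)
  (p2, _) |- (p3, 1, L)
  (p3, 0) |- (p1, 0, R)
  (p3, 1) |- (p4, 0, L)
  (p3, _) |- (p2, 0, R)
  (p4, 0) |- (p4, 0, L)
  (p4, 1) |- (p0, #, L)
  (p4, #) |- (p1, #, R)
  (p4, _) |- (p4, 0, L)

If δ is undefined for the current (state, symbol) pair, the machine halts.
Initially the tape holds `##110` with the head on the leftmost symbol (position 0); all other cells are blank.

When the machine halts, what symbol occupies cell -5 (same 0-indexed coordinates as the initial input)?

state=p0 head=0 tape=________[#]#110   (p0,#)→(p2,1,L)
state=p2 head=-1 tape=_______[_]1#110   (p2,_)→(p3,1,L)
state=p3 head=-2 tape=______[_]11#110   (p3,_)→(p2,0,R)
state=p2 head=-1 tape=______0[1]1#110   (p2,1)→(p4,#,R)
state=p4 head=0 tape=______0#[1]#110   (p4,1)→(p0,#,L)
state=p0 head=-1 tape=______0[#]##110   (p0,#)→(p2,1,L)
state=p2 head=-2 tape=______[0]1##110   (p2,0)→(p1,1,L)
state=p1 head=-3 tape=_____[_]11##110   (p1,_)→(p3,_,L)
state=p3 head=-4 tape=____[_]_11##110   (p3,_)→(p2,0,R)
state=p2 head=-3 tape=____0[_]11##110   (p2,_)→(p3,1,L)
state=p3 head=-4 tape=____[0]111##110   (p3,0)→(p1,0,R)
state=p1 head=-3 tape=____0[1]11##110   (p1,1)→(p1,1,L)
state=p1 head=-4 tape=____[0]111##110   (p1,0)→(p2,#,L)
state=p2 head=-5 tape=___[_]#111##110   (p2,_)→(p3,1,L)
state=p3 head=-6 tape=__[_]1#111##110   (p3,_)→(p2,0,R)
state=p2 head=-5 tape=__0[1]#111##110   (p2,1)→(p4,#,R)
state=p4 head=-4 tape=__0#[#]111##110   (p4,#)→(p1,#,R)
state=p1 head=-3 tape=__0##[1]11##110   (p1,1)→(p1,1,L)
state=p1 head=-4 tape=__0#[#]111##110   (p1,#)→(p1,0,L)
state=p1 head=-5 tape=__0[#]0111##110   (p1,#)→(p1,0,L)
state=p1 head=-6 tape=__[0]00111##110   (p1,0)→(p2,#,L)
state=p2 head=-7 tape=_[_]#00111##110   (p2,_)→(p3,1,L)
state=p3 head=-8 tape=[_]1#00111##110   (p3,_)→(p2,0,R)
state=p2 head=-7 tape=0[1]#00111##110   (p2,1)→(p4,#,R)
state=p4 head=-6 tape=0#[#]00111##110   (p4,#)→(p1,#,R)
state=p1 head=-5 tape=0##[0]0111##110   (p1,0)→(p2,#,L)
state=p2 head=-6 tape=0#[#]#0111##110   (p2,#)→(p3,1,L)
state=p3 head=-7 tape=0[#]1#0111##110
Cell -5 holds # when M halts.

#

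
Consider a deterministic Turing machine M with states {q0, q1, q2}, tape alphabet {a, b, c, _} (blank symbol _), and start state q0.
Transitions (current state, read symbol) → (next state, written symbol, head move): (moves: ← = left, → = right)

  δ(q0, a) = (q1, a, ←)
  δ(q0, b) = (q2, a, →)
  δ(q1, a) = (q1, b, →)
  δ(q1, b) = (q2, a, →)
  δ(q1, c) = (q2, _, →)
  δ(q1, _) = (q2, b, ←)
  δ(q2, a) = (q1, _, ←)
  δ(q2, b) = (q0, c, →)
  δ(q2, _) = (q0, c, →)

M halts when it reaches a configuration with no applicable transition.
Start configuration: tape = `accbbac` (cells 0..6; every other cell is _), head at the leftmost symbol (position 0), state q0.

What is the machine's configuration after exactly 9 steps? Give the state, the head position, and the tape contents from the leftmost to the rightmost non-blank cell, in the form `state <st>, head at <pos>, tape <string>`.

state=q0 head=0 tape=__[a]ccbbac   (q0,a)→(q1,a,←)
state=q1 head=-1 tape=_[_]accbbac   (q1,_)→(q2,b,←)
state=q2 head=-2 tape=[_]baccbbac   (q2,_)→(q0,c,→)
state=q0 head=-1 tape=c[b]accbbac   (q0,b)→(q2,a,→)
state=q2 head=0 tape=ca[a]ccbbac   (q2,a)→(q1,_,←)
state=q1 head=-1 tape=c[a]_ccbbac   (q1,a)→(q1,b,→)
state=q1 head=0 tape=cb[_]ccbbac   (q1,_)→(q2,b,←)
state=q2 head=-1 tape=c[b]bccbbac   (q2,b)→(q0,c,→)
state=q0 head=0 tape=cc[b]ccbbac   (q0,b)→(q2,a,→)
state=q2 head=1 tape=cca[c]cbbac
After 9 steps: state q2, head at 1, tape ccaccbbac.

state q2, head at 1, tape ccaccbbac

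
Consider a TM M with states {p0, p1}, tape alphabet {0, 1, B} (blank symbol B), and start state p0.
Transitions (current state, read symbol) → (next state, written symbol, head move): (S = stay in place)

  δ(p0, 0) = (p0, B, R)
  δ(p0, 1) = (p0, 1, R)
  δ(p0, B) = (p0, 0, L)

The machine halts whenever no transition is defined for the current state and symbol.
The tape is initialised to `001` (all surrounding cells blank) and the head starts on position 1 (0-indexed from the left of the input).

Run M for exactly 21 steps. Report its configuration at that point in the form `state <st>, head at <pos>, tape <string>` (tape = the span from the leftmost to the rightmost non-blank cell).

p0 | 0[0]1BBBB   read 0 → write B, move R, go to p0
p0 | 0B[1]BBBB   read 1 → write 1, move R, go to p0
p0 | 0B1[B]BBB   read B → write 0, move L, go to p0
p0 | 0B[1]0BBB   read 1 → write 1, move R, go to p0
p0 | 0B1[0]BBB   read 0 → write B, move R, go to p0
p0 | 0B1B[B]BB   read B → write 0, move L, go to p0
p0 | 0B1[B]0BB   read B → write 0, move L, go to p0
p0 | 0B[1]00BB   read 1 → write 1, move R, go to p0
p0 | 0B1[0]0BB   read 0 → write B, move R, go to p0
p0 | 0B1B[0]BB   read 0 → write B, move R, go to p0
p0 | 0B1BB[B]B   read B → write 0, move L, go to p0
p0 | 0B1B[B]0B   read B → write 0, move L, go to p0
p0 | 0B1[B]00B   read B → write 0, move L, go to p0
p0 | 0B[1]000B   read 1 → write 1, move R, go to p0
p0 | 0B1[0]00B   read 0 → write B, move R, go to p0
p0 | 0B1B[0]0B   read 0 → write B, move R, go to p0
p0 | 0B1BB[0]B   read 0 → write B, move R, go to p0
p0 | 0B1BBB[B]   read B → write 0, move L, go to p0
p0 | 0B1BB[B]0   read B → write 0, move L, go to p0
p0 | 0B1B[B]00   read B → write 0, move L, go to p0
p0 | 0B1[B]000   read B → write 0, move L, go to p0
p0 | 0B[1]0000
After 21 steps: state p0, head at 2, tape 0B10000.

state p0, head at 2, tape 0B10000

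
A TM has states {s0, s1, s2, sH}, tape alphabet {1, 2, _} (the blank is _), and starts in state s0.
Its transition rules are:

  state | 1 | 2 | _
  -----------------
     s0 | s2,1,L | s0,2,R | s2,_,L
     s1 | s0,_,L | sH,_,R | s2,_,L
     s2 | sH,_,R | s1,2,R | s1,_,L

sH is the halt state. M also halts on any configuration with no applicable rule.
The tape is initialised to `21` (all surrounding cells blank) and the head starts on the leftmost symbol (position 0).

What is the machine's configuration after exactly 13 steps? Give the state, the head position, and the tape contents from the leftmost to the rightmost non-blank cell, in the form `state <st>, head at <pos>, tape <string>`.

state s1, head at 1, tape 2

s0 | [2]1   read 2 → write 2, move R, go to s0
s0 | 2[1]   read 1 → write 1, move L, go to s2
s2 | [2]1   read 2 → write 2, move R, go to s1
s1 | 2[1]   read 1 → write _, move L, go to s0
s0 | [2]_   read 2 → write 2, move R, go to s0
s0 | 2[_]   read _ → write _, move L, go to s2
s2 | [2]_   read 2 → write 2, move R, go to s1
s1 | 2[_]   read _ → write _, move L, go to s2
s2 | [2]_   read 2 → write 2, move R, go to s1
s1 | 2[_]   read _ → write _, move L, go to s2
s2 | [2]_   read 2 → write 2, move R, go to s1
s1 | 2[_]   read _ → write _, move L, go to s2
s2 | [2]_   read 2 → write 2, move R, go to s1
s1 | 2[_]
After 13 steps: state s1, head at 1, tape 2.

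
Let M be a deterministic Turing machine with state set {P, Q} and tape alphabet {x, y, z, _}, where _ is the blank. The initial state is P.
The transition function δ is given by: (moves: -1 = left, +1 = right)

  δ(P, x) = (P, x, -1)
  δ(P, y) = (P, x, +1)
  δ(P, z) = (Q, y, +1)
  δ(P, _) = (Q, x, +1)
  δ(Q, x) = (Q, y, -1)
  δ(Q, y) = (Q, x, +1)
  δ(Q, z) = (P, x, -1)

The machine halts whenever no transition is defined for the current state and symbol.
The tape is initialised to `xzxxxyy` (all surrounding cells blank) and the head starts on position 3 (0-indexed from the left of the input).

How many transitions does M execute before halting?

10

P | _xzx[x]xyy   read x → write x, move -1, go to P
P | _xz[x]xxyy   read x → write x, move -1, go to P
P | _x[z]xxxyy   read z → write y, move +1, go to Q
Q | _xy[x]xxyy   read x → write y, move -1, go to Q
Q | _x[y]yxxyy   read y → write x, move +1, go to Q
Q | _xx[y]xxyy   read y → write x, move +1, go to Q
Q | _xxx[x]xyy   read x → write y, move -1, go to Q
Q | _xx[x]yxyy   read x → write y, move -1, go to Q
Q | _x[x]yyxyy   read x → write y, move -1, go to Q
Q | _[x]yyyxyy   read x → write y, move -1, go to Q
Q | [_]yyyyxyy
M halts after 10 transitions.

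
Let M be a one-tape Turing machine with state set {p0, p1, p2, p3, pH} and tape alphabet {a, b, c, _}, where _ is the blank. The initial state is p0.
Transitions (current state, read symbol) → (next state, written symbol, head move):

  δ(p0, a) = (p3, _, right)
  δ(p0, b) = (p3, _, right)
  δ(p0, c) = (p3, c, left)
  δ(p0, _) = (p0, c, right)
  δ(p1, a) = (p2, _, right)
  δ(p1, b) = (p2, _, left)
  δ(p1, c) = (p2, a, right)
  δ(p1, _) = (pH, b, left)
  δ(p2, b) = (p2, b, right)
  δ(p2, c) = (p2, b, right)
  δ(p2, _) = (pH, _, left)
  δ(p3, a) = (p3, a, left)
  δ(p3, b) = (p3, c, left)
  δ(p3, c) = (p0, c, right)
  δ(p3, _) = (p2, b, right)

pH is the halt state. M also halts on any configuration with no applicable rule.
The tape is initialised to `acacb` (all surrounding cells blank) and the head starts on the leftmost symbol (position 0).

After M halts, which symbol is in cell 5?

b

state=p0 head=0 tape=[a]cacb__   (p0,a)→(p3,_,right)
state=p3 head=1 tape=_[c]acb__   (p3,c)→(p0,c,right)
state=p0 head=2 tape=_c[a]cb__   (p0,a)→(p3,_,right)
state=p3 head=3 tape=_c_[c]b__   (p3,c)→(p0,c,right)
state=p0 head=4 tape=_c_c[b]__   (p0,b)→(p3,_,right)
state=p3 head=5 tape=_c_c_[_]_   (p3,_)→(p2,b,right)
state=p2 head=6 tape=_c_c_b[_]   (p2,_)→(pH,_,left)
state=pH head=5 tape=_c_c_[b]_
Cell 5 holds b when M halts.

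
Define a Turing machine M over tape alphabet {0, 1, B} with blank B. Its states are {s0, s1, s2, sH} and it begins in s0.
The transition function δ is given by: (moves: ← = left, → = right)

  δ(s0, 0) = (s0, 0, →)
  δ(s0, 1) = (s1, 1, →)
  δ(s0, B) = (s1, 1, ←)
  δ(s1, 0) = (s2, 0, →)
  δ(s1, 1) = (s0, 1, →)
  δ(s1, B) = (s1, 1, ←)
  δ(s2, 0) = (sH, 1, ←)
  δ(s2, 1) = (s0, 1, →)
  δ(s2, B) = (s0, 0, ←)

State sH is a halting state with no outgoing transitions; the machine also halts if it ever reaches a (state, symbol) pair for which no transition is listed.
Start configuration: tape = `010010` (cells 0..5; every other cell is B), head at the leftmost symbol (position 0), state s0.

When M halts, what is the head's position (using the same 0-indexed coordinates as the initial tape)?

2

state=s0 head=0 tape=[0]10010   (s0,0)→(s0,0,→)
state=s0 head=1 tape=0[1]0010   (s0,1)→(s1,1,→)
state=s1 head=2 tape=01[0]010   (s1,0)→(s2,0,→)
state=s2 head=3 tape=010[0]10   (s2,0)→(sH,1,←)
state=sH head=2 tape=01[0]110
At halt the head is at cell 2.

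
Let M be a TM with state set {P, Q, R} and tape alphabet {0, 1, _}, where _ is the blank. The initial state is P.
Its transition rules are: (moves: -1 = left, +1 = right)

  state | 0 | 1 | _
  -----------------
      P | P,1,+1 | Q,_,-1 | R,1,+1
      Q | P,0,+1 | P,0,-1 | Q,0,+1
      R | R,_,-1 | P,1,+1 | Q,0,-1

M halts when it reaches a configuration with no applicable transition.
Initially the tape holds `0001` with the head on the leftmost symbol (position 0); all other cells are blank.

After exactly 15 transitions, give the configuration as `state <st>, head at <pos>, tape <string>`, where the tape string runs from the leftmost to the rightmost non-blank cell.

state Q, head at -1, tape 0_000

P | __[0]001   read 0 → write 1, move +1, go to P
P | __1[0]01   read 0 → write 1, move +1, go to P
P | __11[0]1   read 0 → write 1, move +1, go to P
P | __111[1]   read 1 → write _, move -1, go to Q
Q | __11[1]_   read 1 → write 0, move -1, go to P
P | __1[1]0_   read 1 → write _, move -1, go to Q
Q | __[1]_0_   read 1 → write 0, move -1, go to P
P | _[_]0_0_   read _ → write 1, move +1, go to R
R | _1[0]_0_   read 0 → write _, move -1, go to R
R | _[1]__0_   read 1 → write 1, move +1, go to P
P | _1[_]_0_   read _ → write 1, move +1, go to R
R | _11[_]0_   read _ → write 0, move -1, go to Q
Q | _1[1]00_   read 1 → write 0, move -1, go to P
P | _[1]000_   read 1 → write _, move -1, go to Q
Q | [_]_000_   read _ → write 0, move +1, go to Q
Q | 0[_]000_
After 15 steps: state Q, head at -1, tape 0_000.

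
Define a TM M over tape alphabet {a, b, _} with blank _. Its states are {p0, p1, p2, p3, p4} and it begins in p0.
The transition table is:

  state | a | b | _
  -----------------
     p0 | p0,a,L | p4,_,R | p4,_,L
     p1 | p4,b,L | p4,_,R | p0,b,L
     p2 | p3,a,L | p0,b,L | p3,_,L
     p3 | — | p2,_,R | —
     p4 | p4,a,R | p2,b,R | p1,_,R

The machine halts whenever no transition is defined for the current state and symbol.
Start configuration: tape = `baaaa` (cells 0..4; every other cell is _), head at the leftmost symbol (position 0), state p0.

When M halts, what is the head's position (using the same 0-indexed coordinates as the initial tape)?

state=p0 head=0 tape=[b]aaaa_____   (p0,b)→(p4,_,R)
state=p4 head=1 tape=_[a]aaa_____   (p4,a)→(p4,a,R)
state=p4 head=2 tape=_a[a]aa_____   (p4,a)→(p4,a,R)
state=p4 head=3 tape=_aa[a]a_____   (p4,a)→(p4,a,R)
state=p4 head=4 tape=_aaa[a]_____   (p4,a)→(p4,a,R)
state=p4 head=5 tape=_aaaa[_]____   (p4,_)→(p1,_,R)
state=p1 head=6 tape=_aaaa_[_]___   (p1,_)→(p0,b,L)
state=p0 head=5 tape=_aaaa[_]b___   (p0,_)→(p4,_,L)
state=p4 head=4 tape=_aaa[a]_b___   (p4,a)→(p4,a,R)
state=p4 head=5 tape=_aaaa[_]b___   (p4,_)→(p1,_,R)
state=p1 head=6 tape=_aaaa_[b]___   (p1,b)→(p4,_,R)
state=p4 head=7 tape=_aaaa__[_]__   (p4,_)→(p1,_,R)
state=p1 head=8 tape=_aaaa___[_]_   (p1,_)→(p0,b,L)
state=p0 head=7 tape=_aaaa__[_]b_   (p0,_)→(p4,_,L)
state=p4 head=6 tape=_aaaa_[_]_b_   (p4,_)→(p1,_,R)
state=p1 head=7 tape=_aaaa__[_]b_   (p1,_)→(p0,b,L)
state=p0 head=6 tape=_aaaa_[_]bb_   (p0,_)→(p4,_,L)
state=p4 head=5 tape=_aaaa[_]_bb_   (p4,_)→(p1,_,R)
state=p1 head=6 tape=_aaaa_[_]bb_   (p1,_)→(p0,b,L)
state=p0 head=5 tape=_aaaa[_]bbb_   (p0,_)→(p4,_,L)
state=p4 head=4 tape=_aaa[a]_bbb_   (p4,a)→(p4,a,R)
state=p4 head=5 tape=_aaaa[_]bbb_   (p4,_)→(p1,_,R)
state=p1 head=6 tape=_aaaa_[b]bb_   (p1,b)→(p4,_,R)
state=p4 head=7 tape=_aaaa__[b]b_   (p4,b)→(p2,b,R)
state=p2 head=8 tape=_aaaa__b[b]_   (p2,b)→(p0,b,L)
state=p0 head=7 tape=_aaaa__[b]b_   (p0,b)→(p4,_,R)
state=p4 head=8 tape=_aaaa___[b]_   (p4,b)→(p2,b,R)
state=p2 head=9 tape=_aaaa___b[_]   (p2,_)→(p3,_,L)
state=p3 head=8 tape=_aaaa___[b]_   (p3,b)→(p2,_,R)
state=p2 head=9 tape=_aaaa____[_]   (p2,_)→(p3,_,L)
state=p3 head=8 tape=_aaaa___[_]_
At halt the head is at cell 8.

8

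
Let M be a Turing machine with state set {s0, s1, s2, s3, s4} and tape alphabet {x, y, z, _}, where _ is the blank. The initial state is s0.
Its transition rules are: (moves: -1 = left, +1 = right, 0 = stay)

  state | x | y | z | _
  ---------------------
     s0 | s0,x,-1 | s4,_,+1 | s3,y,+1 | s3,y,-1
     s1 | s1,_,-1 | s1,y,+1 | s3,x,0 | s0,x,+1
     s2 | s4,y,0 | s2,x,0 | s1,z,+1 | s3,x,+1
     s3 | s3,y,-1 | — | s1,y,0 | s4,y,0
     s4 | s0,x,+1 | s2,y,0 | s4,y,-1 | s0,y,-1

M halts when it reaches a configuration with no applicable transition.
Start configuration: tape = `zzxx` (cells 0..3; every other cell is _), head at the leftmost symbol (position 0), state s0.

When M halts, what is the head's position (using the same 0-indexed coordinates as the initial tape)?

0

state=s0 head=0 tape=[z]zxx   (s0,z)→(s3,y,+1)
state=s3 head=1 tape=y[z]xx   (s3,z)→(s1,y,0)
state=s1 head=1 tape=y[y]xx   (s1,y)→(s1,y,+1)
state=s1 head=2 tape=yy[x]x   (s1,x)→(s1,_,-1)
state=s1 head=1 tape=y[y]_x   (s1,y)→(s1,y,+1)
state=s1 head=2 tape=yy[_]x   (s1,_)→(s0,x,+1)
state=s0 head=3 tape=yyx[x]   (s0,x)→(s0,x,-1)
state=s0 head=2 tape=yy[x]x   (s0,x)→(s0,x,-1)
state=s0 head=1 tape=y[y]xx   (s0,y)→(s4,_,+1)
state=s4 head=2 tape=y_[x]x   (s4,x)→(s0,x,+1)
state=s0 head=3 tape=y_x[x]   (s0,x)→(s0,x,-1)
state=s0 head=2 tape=y_[x]x   (s0,x)→(s0,x,-1)
state=s0 head=1 tape=y[_]xx   (s0,_)→(s3,y,-1)
state=s3 head=0 tape=[y]yxx
At halt the head is at cell 0.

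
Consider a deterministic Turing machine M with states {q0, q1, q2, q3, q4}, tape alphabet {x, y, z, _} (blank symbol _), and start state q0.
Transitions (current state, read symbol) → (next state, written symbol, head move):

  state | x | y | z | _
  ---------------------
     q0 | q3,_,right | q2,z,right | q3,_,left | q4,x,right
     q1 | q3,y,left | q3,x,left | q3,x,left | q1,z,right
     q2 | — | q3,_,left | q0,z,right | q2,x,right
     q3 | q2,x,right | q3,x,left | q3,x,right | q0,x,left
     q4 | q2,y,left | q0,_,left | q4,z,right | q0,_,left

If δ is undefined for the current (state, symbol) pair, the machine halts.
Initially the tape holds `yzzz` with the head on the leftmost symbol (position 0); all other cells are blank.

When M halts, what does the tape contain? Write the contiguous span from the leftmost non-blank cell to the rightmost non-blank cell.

q0 | [y]zzz__   read y → write z, move right, go to q2
q2 | z[z]zz__   read z → write z, move right, go to q0
q0 | zz[z]z__   read z → write _, move left, go to q3
q3 | z[z]_z__   read z → write x, move right, go to q3
q3 | zx[_]z__   read _ → write x, move left, go to q0
q0 | z[x]xz__   read x → write _, move right, go to q3
q3 | z_[x]z__   read x → write x, move right, go to q2
q2 | z_x[z]__   read z → write z, move right, go to q0
q0 | z_xz[_]_   read _ → write x, move right, go to q4
q4 | z_xzx[_]   read _ → write _, move left, go to q0
q0 | z_xz[x]_   read x → write _, move right, go to q3
q3 | z_xz_[_]   read _ → write x, move left, go to q0
q0 | z_xz[_]x   read _ → write x, move right, go to q4
q4 | z_xzx[x]   read x → write y, move left, go to q2
q2 | z_xz[x]y
The non-blank tape span at halt is z_xzxy.

z_xzxy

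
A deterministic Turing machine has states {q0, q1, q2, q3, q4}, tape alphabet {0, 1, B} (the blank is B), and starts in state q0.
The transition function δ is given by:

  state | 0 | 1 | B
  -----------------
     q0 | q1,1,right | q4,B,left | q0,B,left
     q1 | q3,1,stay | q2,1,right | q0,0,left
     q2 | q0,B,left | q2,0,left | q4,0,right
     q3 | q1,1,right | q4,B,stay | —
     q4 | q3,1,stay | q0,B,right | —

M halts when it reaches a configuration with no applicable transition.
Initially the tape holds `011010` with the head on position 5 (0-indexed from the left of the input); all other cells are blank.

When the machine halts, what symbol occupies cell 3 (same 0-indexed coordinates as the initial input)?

q0 | 01101[0]B   read 0 → write 1, move right, go to q1
q1 | 011011[B]   read B → write 0, move left, go to q0
q0 | 01101[1]0   read 1 → write B, move left, go to q4
q4 | 0110[1]B0   read 1 → write B, move right, go to q0
q0 | 0110B[B]0   read B → write B, move left, go to q0
q0 | 0110[B]B0   read B → write B, move left, go to q0
q0 | 011[0]BB0   read 0 → write 1, move right, go to q1
q1 | 0111[B]B0   read B → write 0, move left, go to q0
q0 | 011[1]0B0   read 1 → write B, move left, go to q4
q4 | 01[1]B0B0   read 1 → write B, move right, go to q0
q0 | 01B[B]0B0   read B → write B, move left, go to q0
q0 | 01[B]B0B0   read B → write B, move left, go to q0
q0 | 0[1]BB0B0   read 1 → write B, move left, go to q4
q4 | [0]BBB0B0   read 0 → write 1, move stay, go to q3
q3 | [1]BBB0B0   read 1 → write B, move stay, go to q4
q4 | [B]BBB0B0
Cell 3 holds B when M halts.

B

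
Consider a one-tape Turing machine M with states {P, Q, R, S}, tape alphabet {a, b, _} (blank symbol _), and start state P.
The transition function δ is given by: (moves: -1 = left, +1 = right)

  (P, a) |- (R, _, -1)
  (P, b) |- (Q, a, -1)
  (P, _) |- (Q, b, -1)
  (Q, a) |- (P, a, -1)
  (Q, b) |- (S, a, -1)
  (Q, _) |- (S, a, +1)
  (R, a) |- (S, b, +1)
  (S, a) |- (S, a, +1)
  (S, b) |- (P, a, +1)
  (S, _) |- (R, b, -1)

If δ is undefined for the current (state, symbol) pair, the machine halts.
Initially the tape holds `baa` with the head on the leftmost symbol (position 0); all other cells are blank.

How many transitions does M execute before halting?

15

state=P head=0 tape=_[b]aa__   (P,b)→(Q,a,-1)
state=Q head=-1 tape=[_]aaa__   (Q,_)→(S,a,+1)
state=S head=0 tape=a[a]aa__   (S,a)→(S,a,+1)
state=S head=1 tape=aa[a]a__   (S,a)→(S,a,+1)
state=S head=2 tape=aaa[a]__   (S,a)→(S,a,+1)
state=S head=3 tape=aaaa[_]_   (S,_)→(R,b,-1)
state=R head=2 tape=aaa[a]b_   (R,a)→(S,b,+1)
state=S head=3 tape=aaab[b]_   (S,b)→(P,a,+1)
state=P head=4 tape=aaaba[_]   (P,_)→(Q,b,-1)
state=Q head=3 tape=aaab[a]b   (Q,a)→(P,a,-1)
state=P head=2 tape=aaa[b]ab   (P,b)→(Q,a,-1)
state=Q head=1 tape=aa[a]aab   (Q,a)→(P,a,-1)
state=P head=0 tape=a[a]aaab   (P,a)→(R,_,-1)
state=R head=-1 tape=[a]_aaab   (R,a)→(S,b,+1)
state=S head=0 tape=b[_]aaab   (S,_)→(R,b,-1)
state=R head=-1 tape=[b]baaab
M halts after 15 transitions.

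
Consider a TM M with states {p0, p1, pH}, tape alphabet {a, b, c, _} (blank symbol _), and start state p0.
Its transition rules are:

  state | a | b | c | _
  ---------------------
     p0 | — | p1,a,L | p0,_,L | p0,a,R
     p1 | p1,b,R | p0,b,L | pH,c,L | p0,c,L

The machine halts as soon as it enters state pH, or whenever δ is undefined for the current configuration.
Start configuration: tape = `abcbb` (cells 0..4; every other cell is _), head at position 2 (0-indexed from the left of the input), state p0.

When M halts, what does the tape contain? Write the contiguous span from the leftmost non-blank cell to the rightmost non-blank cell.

p0 | _ab[c]bb   read c → write _, move L, go to p0
p0 | _a[b]_bb   read b → write a, move L, go to p1
p1 | _[a]a_bb   read a → write b, move R, go to p1
p1 | _b[a]_bb   read a → write b, move R, go to p1
p1 | _bb[_]bb   read _ → write c, move L, go to p0
p0 | _b[b]cbb   read b → write a, move L, go to p1
p1 | _[b]acbb   read b → write b, move L, go to p0
p0 | [_]bacbb   read _ → write a, move R, go to p0
p0 | a[b]acbb   read b → write a, move L, go to p1
p1 | [a]aacbb   read a → write b, move R, go to p1
p1 | b[a]acbb   read a → write b, move R, go to p1
p1 | bb[a]cbb   read a → write b, move R, go to p1
p1 | bbb[c]bb   read c → write c, move L, go to pH
pH | bb[b]cbb
The non-blank tape span at halt is bbbcbb.

bbbcbb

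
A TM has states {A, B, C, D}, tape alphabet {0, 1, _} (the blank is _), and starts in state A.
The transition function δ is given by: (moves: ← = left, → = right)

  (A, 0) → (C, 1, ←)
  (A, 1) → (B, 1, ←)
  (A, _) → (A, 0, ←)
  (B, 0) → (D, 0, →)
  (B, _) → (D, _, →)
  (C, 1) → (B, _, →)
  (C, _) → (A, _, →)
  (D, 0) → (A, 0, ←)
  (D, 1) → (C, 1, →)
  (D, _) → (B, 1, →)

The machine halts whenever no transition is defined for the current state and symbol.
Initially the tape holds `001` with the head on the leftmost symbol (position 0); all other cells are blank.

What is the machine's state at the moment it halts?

C

A | _[0]01   read 0 → write 1, move ←, go to C
C | [_]101   read _ → write _, move →, go to A
A | _[1]01   read 1 → write 1, move ←, go to B
B | [_]101   read _ → write _, move →, go to D
D | _[1]01   read 1 → write 1, move →, go to C
C | _1[0]1
No transition is defined for (C, 0); M halts in state C.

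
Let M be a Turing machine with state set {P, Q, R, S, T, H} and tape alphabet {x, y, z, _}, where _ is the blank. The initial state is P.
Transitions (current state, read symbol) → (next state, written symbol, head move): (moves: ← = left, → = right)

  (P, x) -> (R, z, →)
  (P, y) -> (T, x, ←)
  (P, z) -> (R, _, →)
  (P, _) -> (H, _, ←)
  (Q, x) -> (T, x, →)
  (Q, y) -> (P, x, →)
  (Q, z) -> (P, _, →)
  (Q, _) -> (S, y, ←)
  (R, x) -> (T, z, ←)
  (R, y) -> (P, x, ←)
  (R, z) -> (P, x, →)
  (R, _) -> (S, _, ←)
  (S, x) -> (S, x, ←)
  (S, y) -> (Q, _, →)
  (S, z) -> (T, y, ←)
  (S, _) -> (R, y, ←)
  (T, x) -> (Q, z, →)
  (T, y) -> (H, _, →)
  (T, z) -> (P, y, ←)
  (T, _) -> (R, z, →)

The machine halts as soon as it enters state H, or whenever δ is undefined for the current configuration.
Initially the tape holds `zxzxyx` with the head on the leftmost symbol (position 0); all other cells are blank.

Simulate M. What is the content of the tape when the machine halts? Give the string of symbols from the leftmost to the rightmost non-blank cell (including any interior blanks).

P | [z]xzxyx___   read z → write _, move →, go to R
R | _[x]zxyx___   read x → write z, move ←, go to T
T | [_]zzxyx___   read _ → write z, move →, go to R
R | z[z]zxyx___   read z → write x, move →, go to P
P | zx[z]xyx___   read z → write _, move →, go to R
R | zx_[x]yx___   read x → write z, move ←, go to T
T | zx[_]zyx___   read _ → write z, move →, go to R
R | zxz[z]yx___   read z → write x, move →, go to P
P | zxzx[y]x___   read y → write x, move ←, go to T
T | zxz[x]xx___   read x → write z, move →, go to Q
Q | zxzz[x]x___   read x → write x, move →, go to T
T | zxzzx[x]___   read x → write z, move →, go to Q
Q | zxzzxz[_]__   read _ → write y, move ←, go to S
S | zxzzx[z]y__   read z → write y, move ←, go to T
T | zxzz[x]yy__   read x → write z, move →, go to Q
Q | zxzzz[y]y__   read y → write x, move →, go to P
P | zxzzzx[y]__   read y → write x, move ←, go to T
T | zxzzz[x]x__   read x → write z, move →, go to Q
Q | zxzzzz[x]__   read x → write x, move →, go to T
T | zxzzzzx[_]_   read _ → write z, move →, go to R
R | zxzzzzxz[_]   read _ → write _, move ←, go to S
S | zxzzzzx[z]_   read z → write y, move ←, go to T
T | zxzzzz[x]y_   read x → write z, move →, go to Q
Q | zxzzzzz[y]_   read y → write x, move →, go to P
P | zxzzzzzx[_]   read _ → write _, move ←, go to H
H | zxzzzzz[x]_
The non-blank tape span at halt is zxzzzzzx.

zxzzzzzx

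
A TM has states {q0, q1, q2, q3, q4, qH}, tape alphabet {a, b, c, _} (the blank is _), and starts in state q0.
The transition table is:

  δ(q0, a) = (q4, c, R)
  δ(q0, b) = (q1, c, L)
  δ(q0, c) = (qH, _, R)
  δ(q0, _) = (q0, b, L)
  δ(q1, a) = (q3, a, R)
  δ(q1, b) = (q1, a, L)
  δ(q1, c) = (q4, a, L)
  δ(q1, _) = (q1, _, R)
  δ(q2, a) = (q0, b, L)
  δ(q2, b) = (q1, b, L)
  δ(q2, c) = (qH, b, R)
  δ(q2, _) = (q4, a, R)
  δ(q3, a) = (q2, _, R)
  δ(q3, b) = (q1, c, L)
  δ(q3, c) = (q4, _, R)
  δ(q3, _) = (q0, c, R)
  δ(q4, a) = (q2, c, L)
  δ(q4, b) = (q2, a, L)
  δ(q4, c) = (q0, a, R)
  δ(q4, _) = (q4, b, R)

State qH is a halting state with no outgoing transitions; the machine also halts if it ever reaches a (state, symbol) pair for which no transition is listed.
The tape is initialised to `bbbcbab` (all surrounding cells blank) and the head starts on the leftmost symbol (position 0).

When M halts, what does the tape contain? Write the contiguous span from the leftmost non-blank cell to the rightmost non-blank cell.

bacbcbab

q0 | __[b]bbcbab   read b → write c, move L, go to q1
q1 | _[_]cbbcbab   read _ → write _, move R, go to q1
q1 | __[c]bbcbab   read c → write a, move L, go to q4
q4 | _[_]abbcbab   read _ → write b, move R, go to q4
q4 | _b[a]bbcbab   read a → write c, move L, go to q2
q2 | _[b]cbbcbab   read b → write b, move L, go to q1
q1 | [_]bcbbcbab   read _ → write _, move R, go to q1
q1 | _[b]cbbcbab   read b → write a, move L, go to q1
q1 | [_]acbbcbab   read _ → write _, move R, go to q1
q1 | _[a]cbbcbab   read a → write a, move R, go to q3
q3 | _a[c]bbcbab   read c → write _, move R, go to q4
q4 | _a_[b]bcbab   read b → write a, move L, go to q2
q2 | _a[_]abcbab   read _ → write a, move R, go to q4
q4 | _aa[a]bcbab   read a → write c, move L, go to q2
q2 | _a[a]cbcbab   read a → write b, move L, go to q0
q0 | _[a]bcbcbab   read a → write c, move R, go to q4
q4 | _c[b]cbcbab   read b → write a, move L, go to q2
q2 | _[c]acbcbab   read c → write b, move R, go to qH
qH | _b[a]cbcbab
The non-blank tape span at halt is bacbcbab.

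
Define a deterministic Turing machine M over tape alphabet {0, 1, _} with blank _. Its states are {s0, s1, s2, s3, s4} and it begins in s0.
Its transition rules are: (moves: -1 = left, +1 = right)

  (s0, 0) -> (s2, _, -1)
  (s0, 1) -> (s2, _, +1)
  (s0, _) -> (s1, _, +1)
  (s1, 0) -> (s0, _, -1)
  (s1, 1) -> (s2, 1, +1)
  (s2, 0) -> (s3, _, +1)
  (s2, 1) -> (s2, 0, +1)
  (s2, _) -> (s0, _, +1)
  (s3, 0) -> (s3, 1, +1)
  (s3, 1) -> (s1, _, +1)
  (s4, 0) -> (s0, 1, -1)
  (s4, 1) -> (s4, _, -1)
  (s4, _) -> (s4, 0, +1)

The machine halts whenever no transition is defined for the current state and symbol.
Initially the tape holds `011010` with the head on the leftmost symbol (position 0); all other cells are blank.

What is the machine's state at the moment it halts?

state=s0 head=0 tape=_[0]11010   (s0,0)→(s2,_,-1)
state=s2 head=-1 tape=[_]_11010   (s2,_)→(s0,_,+1)
state=s0 head=0 tape=_[_]11010   (s0,_)→(s1,_,+1)
state=s1 head=1 tape=__[1]1010   (s1,1)→(s2,1,+1)
state=s2 head=2 tape=__1[1]010   (s2,1)→(s2,0,+1)
state=s2 head=3 tape=__10[0]10   (s2,0)→(s3,_,+1)
state=s3 head=4 tape=__10_[1]0   (s3,1)→(s1,_,+1)
state=s1 head=5 tape=__10__[0]   (s1,0)→(s0,_,-1)
state=s0 head=4 tape=__10_[_]_   (s0,_)→(s1,_,+1)
state=s1 head=5 tape=__10__[_]
No transition is defined for (s1, _); M halts in state s1.

s1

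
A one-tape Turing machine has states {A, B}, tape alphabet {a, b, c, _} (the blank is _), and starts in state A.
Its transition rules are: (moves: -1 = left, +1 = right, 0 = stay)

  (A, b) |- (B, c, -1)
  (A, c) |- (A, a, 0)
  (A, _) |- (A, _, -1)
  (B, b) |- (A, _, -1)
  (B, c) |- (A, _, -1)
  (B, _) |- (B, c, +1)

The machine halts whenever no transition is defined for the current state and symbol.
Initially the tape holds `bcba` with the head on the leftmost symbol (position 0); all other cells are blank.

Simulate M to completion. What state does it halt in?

A | _[b]cba   read b → write c, move -1, go to B
B | [_]ccba   read _ → write c, move +1, go to B
B | c[c]cba   read c → write _, move -1, go to A
A | [c]_cba   read c → write a, move 0, go to A
A | [a]_cba
No transition is defined for (A, a); M halts in state A.

A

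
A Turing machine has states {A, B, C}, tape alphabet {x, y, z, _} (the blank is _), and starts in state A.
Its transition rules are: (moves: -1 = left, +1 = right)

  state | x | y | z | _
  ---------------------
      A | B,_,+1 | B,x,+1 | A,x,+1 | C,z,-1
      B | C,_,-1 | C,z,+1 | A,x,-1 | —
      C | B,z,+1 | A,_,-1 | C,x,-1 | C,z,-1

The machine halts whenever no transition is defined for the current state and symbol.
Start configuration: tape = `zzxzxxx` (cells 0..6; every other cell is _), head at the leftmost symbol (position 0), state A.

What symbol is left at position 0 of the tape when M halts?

x

state=A head=0 tape=[z]zxzxxx   (A,z)→(A,x,+1)
state=A head=1 tape=x[z]xzxxx   (A,z)→(A,x,+1)
state=A head=2 tape=xx[x]zxxx   (A,x)→(B,_,+1)
state=B head=3 tape=xx_[z]xxx   (B,z)→(A,x,-1)
state=A head=2 tape=xx[_]xxxx   (A,_)→(C,z,-1)
state=C head=1 tape=x[x]zxxxx   (C,x)→(B,z,+1)
state=B head=2 tape=xz[z]xxxx   (B,z)→(A,x,-1)
state=A head=1 tape=x[z]xxxxx   (A,z)→(A,x,+1)
state=A head=2 tape=xx[x]xxxx   (A,x)→(B,_,+1)
state=B head=3 tape=xx_[x]xxx   (B,x)→(C,_,-1)
state=C head=2 tape=xx[_]_xxx   (C,_)→(C,z,-1)
state=C head=1 tape=x[x]z_xxx   (C,x)→(B,z,+1)
state=B head=2 tape=xz[z]_xxx   (B,z)→(A,x,-1)
state=A head=1 tape=x[z]x_xxx   (A,z)→(A,x,+1)
state=A head=2 tape=xx[x]_xxx   (A,x)→(B,_,+1)
state=B head=3 tape=xx_[_]xxx
Cell 0 holds x when M halts.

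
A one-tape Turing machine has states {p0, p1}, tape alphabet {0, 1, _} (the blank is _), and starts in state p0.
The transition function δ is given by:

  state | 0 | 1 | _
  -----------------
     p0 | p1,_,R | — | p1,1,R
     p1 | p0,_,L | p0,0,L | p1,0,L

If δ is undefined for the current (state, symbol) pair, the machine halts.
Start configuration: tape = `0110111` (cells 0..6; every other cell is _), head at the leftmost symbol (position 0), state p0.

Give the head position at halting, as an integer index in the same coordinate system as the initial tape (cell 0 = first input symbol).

0

p0 | [0]110111   read 0 → write _, move R, go to p1
p1 | _[1]10111   read 1 → write 0, move L, go to p0
p0 | [_]010111   read _ → write 1, move R, go to p1
p1 | 1[0]10111   read 0 → write _, move L, go to p0
p0 | [1]_10111
At halt the head is at cell 0.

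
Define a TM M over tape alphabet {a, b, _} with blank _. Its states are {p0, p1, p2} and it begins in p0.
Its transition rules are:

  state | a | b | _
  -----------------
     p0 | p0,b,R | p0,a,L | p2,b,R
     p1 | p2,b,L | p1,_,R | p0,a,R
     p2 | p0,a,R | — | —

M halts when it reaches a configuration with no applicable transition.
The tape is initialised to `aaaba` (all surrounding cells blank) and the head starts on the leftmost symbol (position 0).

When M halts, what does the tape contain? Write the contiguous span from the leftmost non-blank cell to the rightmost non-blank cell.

state=p0 head=0 tape=_[a]aaba__   (p0,a)→(p0,b,R)
state=p0 head=1 tape=_b[a]aba__   (p0,a)→(p0,b,R)
state=p0 head=2 tape=_bb[a]ba__   (p0,a)→(p0,b,R)
state=p0 head=3 tape=_bbb[b]a__   (p0,b)→(p0,a,L)
state=p0 head=2 tape=_bb[b]aa__   (p0,b)→(p0,a,L)
state=p0 head=1 tape=_b[b]aaa__   (p0,b)→(p0,a,L)
state=p0 head=0 tape=_[b]aaaa__   (p0,b)→(p0,a,L)
state=p0 head=-1 tape=[_]aaaaa__   (p0,_)→(p2,b,R)
state=p2 head=0 tape=b[a]aaaa__   (p2,a)→(p0,a,R)
state=p0 head=1 tape=ba[a]aaa__   (p0,a)→(p0,b,R)
state=p0 head=2 tape=bab[a]aa__   (p0,a)→(p0,b,R)
state=p0 head=3 tape=babb[a]a__   (p0,a)→(p0,b,R)
state=p0 head=4 tape=babbb[a]__   (p0,a)→(p0,b,R)
state=p0 head=5 tape=babbbb[_]_   (p0,_)→(p2,b,R)
state=p2 head=6 tape=babbbbb[_]
The non-blank tape span at halt is babbbbb.

babbbbb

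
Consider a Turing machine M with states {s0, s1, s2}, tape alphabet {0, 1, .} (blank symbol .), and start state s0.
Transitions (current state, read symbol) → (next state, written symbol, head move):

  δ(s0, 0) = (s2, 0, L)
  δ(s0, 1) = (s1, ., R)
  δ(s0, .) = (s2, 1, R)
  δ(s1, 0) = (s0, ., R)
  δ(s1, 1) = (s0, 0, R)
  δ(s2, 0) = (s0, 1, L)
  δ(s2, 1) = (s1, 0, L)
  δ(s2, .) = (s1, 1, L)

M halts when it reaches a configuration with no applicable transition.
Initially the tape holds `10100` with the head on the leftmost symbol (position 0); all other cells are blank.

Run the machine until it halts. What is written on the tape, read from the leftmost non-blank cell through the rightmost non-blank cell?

s0 | [1]0100   read 1 → write ., move R, go to s1
s1 | .[0]100   read 0 → write ., move R, go to s0
s0 | ..[1]00   read 1 → write ., move R, go to s1
s1 | ...[0]0   read 0 → write ., move R, go to s0
s0 | ....[0]   read 0 → write 0, move L, go to s2
s2 | ...[.]0   read . → write 1, move L, go to s1
s1 | ..[.]10
The non-blank tape span at halt is 10.

10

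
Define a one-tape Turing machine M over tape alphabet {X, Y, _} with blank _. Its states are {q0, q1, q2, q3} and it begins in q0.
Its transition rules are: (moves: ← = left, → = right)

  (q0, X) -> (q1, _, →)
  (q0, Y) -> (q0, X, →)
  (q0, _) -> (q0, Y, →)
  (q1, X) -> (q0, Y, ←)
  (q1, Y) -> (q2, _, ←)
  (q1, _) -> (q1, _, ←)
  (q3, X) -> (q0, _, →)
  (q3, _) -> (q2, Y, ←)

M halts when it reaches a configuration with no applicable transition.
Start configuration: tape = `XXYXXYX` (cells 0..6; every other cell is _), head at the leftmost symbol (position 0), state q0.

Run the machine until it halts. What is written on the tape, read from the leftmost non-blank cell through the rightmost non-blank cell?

YXXY

state=q0 head=0 tape=[X]XYXXYX_   (q0,X)→(q1,_,→)
state=q1 head=1 tape=_[X]YXXYX_   (q1,X)→(q0,Y,←)
state=q0 head=0 tape=[_]YYXXYX_   (q0,_)→(q0,Y,→)
state=q0 head=1 tape=Y[Y]YXXYX_   (q0,Y)→(q0,X,→)
state=q0 head=2 tape=YX[Y]XXYX_   (q0,Y)→(q0,X,→)
state=q0 head=3 tape=YXX[X]XYX_   (q0,X)→(q1,_,→)
state=q1 head=4 tape=YXX_[X]YX_   (q1,X)→(q0,Y,←)
state=q0 head=3 tape=YXX[_]YYX_   (q0,_)→(q0,Y,→)
state=q0 head=4 tape=YXXY[Y]YX_   (q0,Y)→(q0,X,→)
state=q0 head=5 tape=YXXYX[Y]X_   (q0,Y)→(q0,X,→)
state=q0 head=6 tape=YXXYXX[X]_   (q0,X)→(q1,_,→)
state=q1 head=7 tape=YXXYXX_[_]   (q1,_)→(q1,_,←)
state=q1 head=6 tape=YXXYXX[_]_   (q1,_)→(q1,_,←)
state=q1 head=5 tape=YXXYX[X]__   (q1,X)→(q0,Y,←)
state=q0 head=4 tape=YXXY[X]Y__   (q0,X)→(q1,_,→)
state=q1 head=5 tape=YXXY_[Y]__   (q1,Y)→(q2,_,←)
state=q2 head=4 tape=YXXY[_]___
The non-blank tape span at halt is YXXY.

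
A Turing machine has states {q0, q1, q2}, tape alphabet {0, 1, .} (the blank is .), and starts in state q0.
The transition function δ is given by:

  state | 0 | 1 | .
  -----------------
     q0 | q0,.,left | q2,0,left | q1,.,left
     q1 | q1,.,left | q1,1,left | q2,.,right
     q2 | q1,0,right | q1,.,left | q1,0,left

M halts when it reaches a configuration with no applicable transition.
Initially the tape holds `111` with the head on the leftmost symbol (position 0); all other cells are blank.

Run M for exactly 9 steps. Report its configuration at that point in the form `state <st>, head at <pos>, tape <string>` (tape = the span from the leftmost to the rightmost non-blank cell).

state q2, head at -1, tape 0.11

q0 | ..[1]11   read 1 → write 0, move left, go to q2
q2 | .[.]011   read . → write 0, move left, go to q1
q1 | [.]0011   read . → write ., move right, go to q2
q2 | .[0]011   read 0 → write 0, move right, go to q1
q1 | .0[0]11   read 0 → write ., move left, go to q1
q1 | .[0].11   read 0 → write ., move left, go to q1
q1 | [.]..11   read . → write ., move right, go to q2
q2 | .[.].11   read . → write 0, move left, go to q1
q1 | [.]0.11   read . → write ., move right, go to q2
q2 | .[0].11
After 9 steps: state q2, head at -1, tape 0.11.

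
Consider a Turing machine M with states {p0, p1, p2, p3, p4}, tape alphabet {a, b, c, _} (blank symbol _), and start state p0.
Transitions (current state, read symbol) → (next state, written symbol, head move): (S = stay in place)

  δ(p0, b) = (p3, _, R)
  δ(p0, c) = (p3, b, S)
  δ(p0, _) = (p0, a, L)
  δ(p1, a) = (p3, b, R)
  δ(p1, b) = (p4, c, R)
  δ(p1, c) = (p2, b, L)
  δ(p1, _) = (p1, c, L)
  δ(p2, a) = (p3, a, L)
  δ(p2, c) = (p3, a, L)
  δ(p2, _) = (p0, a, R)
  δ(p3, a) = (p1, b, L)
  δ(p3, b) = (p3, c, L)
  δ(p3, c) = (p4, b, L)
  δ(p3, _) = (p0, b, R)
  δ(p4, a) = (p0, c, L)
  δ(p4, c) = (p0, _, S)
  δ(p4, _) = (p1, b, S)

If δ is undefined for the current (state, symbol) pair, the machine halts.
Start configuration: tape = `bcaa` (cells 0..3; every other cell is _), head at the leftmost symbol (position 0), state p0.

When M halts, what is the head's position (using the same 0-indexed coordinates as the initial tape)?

1

state=p0 head=0 tape=[b]caa   (p0,b)→(p3,_,R)
state=p3 head=1 tape=_[c]aa   (p3,c)→(p4,b,L)
state=p4 head=0 tape=[_]baa   (p4,_)→(p1,b,S)
state=p1 head=0 tape=[b]baa   (p1,b)→(p4,c,R)
state=p4 head=1 tape=c[b]aa
At halt the head is at cell 1.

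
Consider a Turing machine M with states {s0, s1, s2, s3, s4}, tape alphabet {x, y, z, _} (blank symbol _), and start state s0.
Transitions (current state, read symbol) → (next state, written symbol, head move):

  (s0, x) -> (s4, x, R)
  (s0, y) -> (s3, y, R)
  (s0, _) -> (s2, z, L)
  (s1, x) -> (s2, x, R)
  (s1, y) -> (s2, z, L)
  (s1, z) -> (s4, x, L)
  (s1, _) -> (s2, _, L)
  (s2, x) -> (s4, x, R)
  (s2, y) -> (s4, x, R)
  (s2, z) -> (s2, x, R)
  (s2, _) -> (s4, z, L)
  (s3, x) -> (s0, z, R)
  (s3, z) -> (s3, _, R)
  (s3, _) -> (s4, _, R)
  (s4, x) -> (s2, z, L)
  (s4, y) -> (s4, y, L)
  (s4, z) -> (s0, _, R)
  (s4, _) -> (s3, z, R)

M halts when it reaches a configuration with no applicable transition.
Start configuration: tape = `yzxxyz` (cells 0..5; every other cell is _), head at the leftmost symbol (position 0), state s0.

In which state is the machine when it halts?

state=s0 head=0 tape=[y]zxxyz_   (s0,y)→(s3,y,R)
state=s3 head=1 tape=y[z]xxyz_   (s3,z)→(s3,_,R)
state=s3 head=2 tape=y_[x]xyz_   (s3,x)→(s0,z,R)
state=s0 head=3 tape=y_z[x]yz_   (s0,x)→(s4,x,R)
state=s4 head=4 tape=y_zx[y]z_   (s4,y)→(s4,y,L)
state=s4 head=3 tape=y_z[x]yz_   (s4,x)→(s2,z,L)
state=s2 head=2 tape=y_[z]zyz_   (s2,z)→(s2,x,R)
state=s2 head=3 tape=y_x[z]yz_   (s2,z)→(s2,x,R)
state=s2 head=4 tape=y_xx[y]z_   (s2,y)→(s4,x,R)
state=s4 head=5 tape=y_xxx[z]_   (s4,z)→(s0,_,R)
state=s0 head=6 tape=y_xxx_[_]   (s0,_)→(s2,z,L)
state=s2 head=5 tape=y_xxx[_]z   (s2,_)→(s4,z,L)
state=s4 head=4 tape=y_xx[x]zz   (s4,x)→(s2,z,L)
state=s2 head=3 tape=y_x[x]zzz   (s2,x)→(s4,x,R)
state=s4 head=4 tape=y_xx[z]zz   (s4,z)→(s0,_,R)
state=s0 head=5 tape=y_xx_[z]z
No transition is defined for (s0, z); M halts in state s0.

s0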